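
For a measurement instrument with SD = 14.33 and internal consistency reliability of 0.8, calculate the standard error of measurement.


SEM = SD * sqrt(1 - rxx)
SEM = 14.33 * sqrt(1 - 0.8)
SEM = 14.33 * sqrt(0.2) = 14.33 * 0.447214
SEM = 6.4086

6.4086


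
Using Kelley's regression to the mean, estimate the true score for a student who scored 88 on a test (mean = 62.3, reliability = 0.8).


T_est = rxx * X + (1 - rxx) * mean
T_est = 0.8 * 88 + 0.2 * 62.3
T_est = 70.4 + 12.46
T_est = 82.86

82.86


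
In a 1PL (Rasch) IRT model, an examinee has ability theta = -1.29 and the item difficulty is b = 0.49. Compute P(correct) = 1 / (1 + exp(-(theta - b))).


theta - b = -1.29 - 0.49 = -1.78
exp(-(theta - b)) = exp(1.78) = 5.9299
P = 1 / (1 + 5.9299)
P = 0.1443

0.1443


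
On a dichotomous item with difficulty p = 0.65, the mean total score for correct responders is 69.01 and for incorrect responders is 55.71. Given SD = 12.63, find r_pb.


q = 1 - p = 0.35
rpb = ((M1 - M0) / SD) * sqrt(p * q)
rpb = ((69.01 - 55.71) / 12.63) * sqrt(0.65 * 0.35)
rpb = 0.5023

0.5023


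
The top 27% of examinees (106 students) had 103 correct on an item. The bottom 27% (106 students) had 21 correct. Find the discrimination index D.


p_upper = 103/106 = 0.9717
p_lower = 21/106 = 0.1981
D = 0.9717 - 0.1981 = 0.7736

0.7736


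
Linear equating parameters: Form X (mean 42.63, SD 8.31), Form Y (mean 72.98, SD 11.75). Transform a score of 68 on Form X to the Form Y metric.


slope = SD_Y / SD_X = 11.75 / 8.31 ~ 1.414
intercept = mean_Y - slope * mean_X = 72.98 - (11.75 / 8.31) * 42.63 ~ 12.7029
Y = slope * X + intercept. To avoid rounding drift from the rounded slope/intercept, evaluate the equivalent form Y = mean_Y + SD_Y * (X - mean_X) / SD_X at full precision:
Y = 72.98 + 11.75 * (68 - 42.63) / 8.31
Y = 72.98 + 11.75 * 25.37 / 8.31
Y = 72.98 + 298.0975 / 8.31
Y = 72.98 + 35.8721
Y = 108.8521

108.8521


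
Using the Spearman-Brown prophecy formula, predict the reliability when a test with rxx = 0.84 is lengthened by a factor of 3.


r_new = (n * rxx) / (1 + (n-1) * rxx)
r_new = (3 * 0.84) / (1 + 2 * 0.84)
r_new = 2.52 / 2.68
r_new = 0.9403

0.9403


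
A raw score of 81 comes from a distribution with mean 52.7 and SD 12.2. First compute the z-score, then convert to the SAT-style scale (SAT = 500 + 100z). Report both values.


z = (X - mean) / SD = (81 - 52.7) / 12.2
z = 28.3 / 12.2
z = 2.3197
SAT-scale = SAT = 500 + 100z
Carry z at full precision (z = 28.3 / 12.2) into the conversion:
SAT-scale = 500 + 100 * (28.3 / 12.2) = 500 + 2830 / 12.2
SAT-scale = 500 + 231.9672
SAT-scale = 731.9672

731.9672


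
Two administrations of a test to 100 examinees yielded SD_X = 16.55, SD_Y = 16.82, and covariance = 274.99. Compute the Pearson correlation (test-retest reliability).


r = cov(X,Y) / (SD_X * SD_Y)
r = 274.99 / (16.55 * 16.82)
r = 274.99 / 278.371
r = 0.9879

0.9879


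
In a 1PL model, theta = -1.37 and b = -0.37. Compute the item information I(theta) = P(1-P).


P = 1/(1+exp(-(-1.37--0.37))) = 0.2689
I = P*(1-P) = 0.2689 * 0.7311
I = 0.1966

0.1966


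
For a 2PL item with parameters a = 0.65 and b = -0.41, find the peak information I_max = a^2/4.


For 2PL, max info at theta = b = -0.41
I_max = a^2 / 4 = 0.65^2 / 4
= 0.4225 / 4
I_max = 0.1056

0.1056


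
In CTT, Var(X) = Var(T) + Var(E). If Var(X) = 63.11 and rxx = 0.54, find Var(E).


var_true = rxx * var_obs = 0.54 * 63.11 = 34.0794
var_error = var_obs - var_true
var_error = 63.11 - 34.0794
var_error = 29.0306

29.0306


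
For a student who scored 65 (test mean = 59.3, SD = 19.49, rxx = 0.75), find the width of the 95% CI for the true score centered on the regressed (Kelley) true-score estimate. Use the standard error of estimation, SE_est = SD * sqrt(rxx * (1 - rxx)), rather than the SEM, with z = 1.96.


True score estimate = 0.75*65 + 0.25*59.3 = 63.575
SE_est = SD * sqrt(rxx * (1 - rxx)) = 19.49 * sqrt(0.75 * 0.25) = 19.49 * sqrt(0.1875) = 8.439418
CI = T_est +/- z * SE_est, so width = 2 * z * SE_est = 2 * 1.96 * 8.439418
Width = 33.0825

33.0825


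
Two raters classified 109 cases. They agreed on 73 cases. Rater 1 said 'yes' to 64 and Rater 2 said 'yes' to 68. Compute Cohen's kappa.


P_o = 73/109 = 0.669725
P_e = (64*68 + 45*41) / 11881 = 0.521589
kappa = (P_o - P_e) / (1 - P_e)
kappa = (0.669725 - 0.521589) / (1 - 0.521589)
kappa = 0.3096

0.3096


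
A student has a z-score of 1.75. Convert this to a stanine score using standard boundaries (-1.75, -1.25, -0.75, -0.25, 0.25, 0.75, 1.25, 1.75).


Stanine boundaries: [-1.75, -1.25, -0.75, -0.25, 0.25, 0.75, 1.25, 1.75]
z = 1.75
Check each boundary:
  z >= -1.75 -> could be stanine 2
  z >= -1.25 -> could be stanine 3
  z >= -0.75 -> could be stanine 4
  z >= -0.25 -> could be stanine 5
  z >= 0.25 -> could be stanine 6
  z >= 0.75 -> could be stanine 7
  z >= 1.25 -> could be stanine 8
  z >= 1.75 -> could be stanine 9
Highest qualifying boundary gives stanine = 9

9


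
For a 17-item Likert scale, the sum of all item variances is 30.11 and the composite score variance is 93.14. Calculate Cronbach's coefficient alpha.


alpha = (k/(k-1)) * (1 - sum(si^2)/s_total^2)
= (17/16) * (1 - 30.11/93.14)
alpha = 0.719

0.719


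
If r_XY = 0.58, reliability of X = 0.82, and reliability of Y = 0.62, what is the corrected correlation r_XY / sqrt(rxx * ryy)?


r_corrected = rxy / sqrt(rxx * ryy)
= 0.58 / sqrt(0.82 * 0.62)
= 0.58 / sqrt(0.5084)
= 0.58 / 0.713022
r_corrected = 0.8134

0.8134


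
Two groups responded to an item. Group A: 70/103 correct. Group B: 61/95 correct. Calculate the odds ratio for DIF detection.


Odds_A = 70/33 = 2.1212
Odds_B = 61/34 = 1.7941
OR = Odds_A / Odds_B = 2.1212 / 1.7941
Exactly, OR = (70 * 34) / (33 * 61) = 2380 / 2013
OR = 1.1823

1.1823


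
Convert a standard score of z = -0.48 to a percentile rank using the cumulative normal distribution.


CDF(z) = 0.5 * (1 + erf(z/sqrt(2)))
erf(-0.3394) = -0.3688
CDF = 0.3156
Percentile rank = 0.3156 * 100 = 31.56

31.56


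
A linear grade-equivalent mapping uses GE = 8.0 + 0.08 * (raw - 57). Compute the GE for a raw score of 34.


raw - median = 34 - 57 = -23
slope * diff = 0.08 * -23 = -1.84
GE = 8.0 + -1.84
GE = 6.16

6.16


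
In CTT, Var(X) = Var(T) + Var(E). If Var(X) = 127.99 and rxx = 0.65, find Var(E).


var_true = rxx * var_obs = 0.65 * 127.99 = 83.1935
var_error = var_obs - var_true
var_error = 127.99 - 83.1935
var_error = 44.7965

44.7965


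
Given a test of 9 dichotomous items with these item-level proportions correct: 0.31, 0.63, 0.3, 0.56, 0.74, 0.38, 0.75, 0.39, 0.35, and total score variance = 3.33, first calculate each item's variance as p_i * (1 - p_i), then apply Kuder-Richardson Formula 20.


For each item, compute p_i * q_i:
  Item 1: 0.31 * 0.69 = 0.2139
  Item 2: 0.63 * 0.37 = 0.2331
  Item 3: 0.3 * 0.7 = 0.21
  Item 4: 0.56 * 0.44 = 0.2464
  Item 5: 0.74 * 0.26 = 0.1924
  Item 6: 0.38 * 0.62 = 0.2356
  Item 7: 0.75 * 0.25 = 0.1875
  Item 8: 0.39 * 0.61 = 0.2379
  Item 9: 0.35 * 0.65 = 0.2275
Sum(p_i * q_i) = 0.2139 + 0.2331 + 0.21 + 0.2464 + 0.1924 + 0.2356 + 0.1875 + 0.2379 + 0.2275 = 1.9843
KR-20 = (k/(k-1)) * (1 - Sum(p_i*q_i) / Var_total)
= (9/8) * (1 - 1.9843/3.33)
= 1.125 * 0.4041
KR-20 = 0.4546

0.4546


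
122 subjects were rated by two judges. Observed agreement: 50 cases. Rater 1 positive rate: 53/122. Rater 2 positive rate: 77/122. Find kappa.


P_o = 50/122 = 0.409836
P_e = (53*77 + 69*45) / 14884 = 0.4828
kappa = (P_o - P_e) / (1 - P_e)
kappa = (0.409836 - 0.4828) / (1 - 0.4828)
kappa = -0.1411

-0.1411


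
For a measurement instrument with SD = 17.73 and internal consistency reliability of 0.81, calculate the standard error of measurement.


SEM = SD * sqrt(1 - rxx)
SEM = 17.73 * sqrt(1 - 0.81)
SEM = 17.73 * sqrt(0.19) = 17.73 * 0.43589
SEM = 7.7283

7.7283


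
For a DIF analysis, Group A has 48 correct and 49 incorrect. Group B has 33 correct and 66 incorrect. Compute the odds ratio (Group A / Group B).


Odds_A = 48/49 = 0.9796
Odds_B = 33/66 = 0.5
OR = Odds_A / Odds_B = 0.9796 / 0.5
Exactly, OR = (48 * 66) / (49 * 33) = 3168 / 1617
OR = 1.9592

1.9592


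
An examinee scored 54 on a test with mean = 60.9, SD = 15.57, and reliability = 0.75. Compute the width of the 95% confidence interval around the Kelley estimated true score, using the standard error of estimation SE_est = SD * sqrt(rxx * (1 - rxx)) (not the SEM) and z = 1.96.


True score estimate = 0.75*54 + 0.25*60.9 = 55.725
SE_est = SD * sqrt(rxx * (1 - rxx)) = 15.57 * sqrt(0.75 * 0.25) = 15.57 * sqrt(0.1875) = 6.742008
CI = T_est +/- z * SE_est, so width = 2 * z * SE_est = 2 * 1.96 * 6.742008
Width = 26.4287

26.4287


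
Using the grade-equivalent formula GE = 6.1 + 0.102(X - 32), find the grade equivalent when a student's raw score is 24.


raw - median = 24 - 32 = -8
slope * diff = 0.102 * -8 = -0.816
GE = 6.1 + -0.816
GE = 5.284

5.284


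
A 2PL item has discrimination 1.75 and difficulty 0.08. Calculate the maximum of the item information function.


For 2PL, max info at theta = b = 0.08
I_max = a^2 / 4 = 1.75^2 / 4
= 3.0625 / 4
I_max = 0.7656

0.7656


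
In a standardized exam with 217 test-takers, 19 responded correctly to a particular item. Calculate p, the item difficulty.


Item difficulty p = number correct / total examinees
p = 19 / 217
p = 0.0876

0.0876


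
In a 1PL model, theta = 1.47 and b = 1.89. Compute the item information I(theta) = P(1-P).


P = 1/(1+exp(-(1.47-1.89))) = 0.3965
I = P*(1-P) = 0.3965 * 0.6035
I = 0.2393

0.2393


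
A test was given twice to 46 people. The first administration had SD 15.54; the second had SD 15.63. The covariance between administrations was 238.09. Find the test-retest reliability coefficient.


r = cov(X,Y) / (SD_X * SD_Y)
r = 238.09 / (15.54 * 15.63)
r = 238.09 / 242.8902
r = 0.9802

0.9802


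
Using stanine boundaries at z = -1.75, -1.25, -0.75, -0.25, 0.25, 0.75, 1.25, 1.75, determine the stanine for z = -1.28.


Stanine boundaries: [-1.75, -1.25, -0.75, -0.25, 0.25, 0.75, 1.25, 1.75]
z = -1.28
Check each boundary:
  z >= -1.75 -> could be stanine 2
  z < -1.25
  z < -0.75
  z < -0.25
  z < 0.25
  z < 0.75
  z < 1.25
  z < 1.75
Highest qualifying boundary gives stanine = 2

2


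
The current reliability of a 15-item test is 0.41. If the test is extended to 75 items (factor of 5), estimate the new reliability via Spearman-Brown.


r_new = (n * rxx) / (1 + (n-1) * rxx)
r_new = (5 * 0.41) / (1 + 4 * 0.41)
r_new = 2.05 / 2.64
r_new = 0.7765

0.7765


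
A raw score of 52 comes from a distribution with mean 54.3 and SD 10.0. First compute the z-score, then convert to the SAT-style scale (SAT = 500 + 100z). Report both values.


z = (X - mean) / SD = (52 - 54.3) / 10.0
z = -2.3 / 10.0
z = -0.23
SAT-scale = SAT = 500 + 100z
Carry z at full precision (z = -2.3 / 10.0) into the conversion:
SAT-scale = 500 + 100 * (-2.3 / 10.0) = 500 + -230 / 10.0
SAT-scale = 500 + -23.0
SAT-scale = 477.0

477.0


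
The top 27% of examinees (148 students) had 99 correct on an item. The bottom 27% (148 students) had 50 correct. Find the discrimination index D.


p_upper = 99/148 = 0.6689
p_lower = 50/148 = 0.3378
D = 0.6689 - 0.3378 = 0.3311

0.3311


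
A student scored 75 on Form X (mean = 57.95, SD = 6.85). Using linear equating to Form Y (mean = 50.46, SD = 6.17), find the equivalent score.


slope = SD_Y / SD_X = 6.17 / 6.85 ~ 0.9007
intercept = mean_Y - slope * mean_X = 50.46 - (6.17 / 6.85) * 57.95 ~ -1.7373
Y = slope * X + intercept. To avoid rounding drift from the rounded slope/intercept, evaluate the equivalent form Y = mean_Y + SD_Y * (X - mean_X) / SD_X at full precision:
Y = 50.46 + 6.17 * (75 - 57.95) / 6.85
Y = 50.46 + 6.17 * 17.05 / 6.85
Y = 50.46 + 105.1985 / 6.85
Y = 50.46 + 15.3574
Y = 65.8174

65.8174


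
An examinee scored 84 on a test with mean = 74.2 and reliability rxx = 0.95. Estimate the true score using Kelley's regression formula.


T_est = rxx * X + (1 - rxx) * mean
T_est = 0.95 * 84 + 0.05 * 74.2
T_est = 79.8 + 3.71
T_est = 83.51

83.51


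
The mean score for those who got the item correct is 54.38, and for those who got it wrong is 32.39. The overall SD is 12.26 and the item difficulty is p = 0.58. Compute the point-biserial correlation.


q = 1 - p = 0.42
rpb = ((M1 - M0) / SD) * sqrt(p * q)
rpb = ((54.38 - 32.39) / 12.26) * sqrt(0.58 * 0.42)
rpb = 0.8853

0.8853


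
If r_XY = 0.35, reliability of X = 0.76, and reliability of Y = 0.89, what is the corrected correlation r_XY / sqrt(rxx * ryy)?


r_corrected = rxy / sqrt(rxx * ryy)
= 0.35 / sqrt(0.76 * 0.89)
= 0.35 / sqrt(0.6764)
= 0.35 / 0.822435
r_corrected = 0.4256

0.4256


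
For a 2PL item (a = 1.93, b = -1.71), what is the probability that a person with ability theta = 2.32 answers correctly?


a*(theta - b) = 1.93 * (2.32 - -1.71) = 7.7779
exp(-7.7779) = 0.0004
P = 1 / (1 + 0.0004)
P = 0.9996

0.9996


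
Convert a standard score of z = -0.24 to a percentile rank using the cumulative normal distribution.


CDF(z) = 0.5 * (1 + erf(z/sqrt(2)))
erf(-0.1697) = -0.1897
CDF = 0.4052
Percentile rank = 0.4052 * 100 = 40.52

40.52


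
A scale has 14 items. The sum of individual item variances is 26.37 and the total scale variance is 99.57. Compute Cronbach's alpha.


alpha = (k/(k-1)) * (1 - sum(si^2)/s_total^2)
= (14/13) * (1 - 26.37/99.57)
alpha = 0.7917

0.7917


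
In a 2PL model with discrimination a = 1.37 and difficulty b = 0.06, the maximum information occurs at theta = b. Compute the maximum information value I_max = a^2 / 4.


For 2PL, max info at theta = b = 0.06
I_max = a^2 / 4 = 1.37^2 / 4
= 1.8769 / 4
I_max = 0.4692

0.4692


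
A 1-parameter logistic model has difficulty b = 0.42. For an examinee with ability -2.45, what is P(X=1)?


theta - b = -2.45 - 0.42 = -2.87
exp(-(theta - b)) = exp(2.87) = 17.637
P = 1 / (1 + 17.637)
P = 0.0537

0.0537


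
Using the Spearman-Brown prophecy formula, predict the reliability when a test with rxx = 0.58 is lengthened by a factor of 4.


r_new = (n * rxx) / (1 + (n-1) * rxx)
r_new = (4 * 0.58) / (1 + 3 * 0.58)
r_new = 2.32 / 2.74
r_new = 0.8467

0.8467


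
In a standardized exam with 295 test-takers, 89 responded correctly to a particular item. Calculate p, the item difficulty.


Item difficulty p = number correct / total examinees
p = 89 / 295
p = 0.3017

0.3017


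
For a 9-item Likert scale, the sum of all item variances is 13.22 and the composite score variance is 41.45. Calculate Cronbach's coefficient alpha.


alpha = (k/(k-1)) * (1 - sum(si^2)/s_total^2)
= (9/8) * (1 - 13.22/41.45)
alpha = 0.7662

0.7662


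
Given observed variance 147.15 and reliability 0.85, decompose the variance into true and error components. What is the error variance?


var_true = rxx * var_obs = 0.85 * 147.15 = 125.0775
var_error = var_obs - var_true
var_error = 147.15 - 125.0775
var_error = 22.0725

22.0725


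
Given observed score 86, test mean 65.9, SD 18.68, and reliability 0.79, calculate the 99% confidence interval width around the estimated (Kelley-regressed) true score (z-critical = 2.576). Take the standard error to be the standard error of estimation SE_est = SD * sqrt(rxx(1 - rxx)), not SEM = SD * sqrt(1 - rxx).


True score estimate = 0.79*86 + 0.21*65.9 = 81.779
SE_est = SD * sqrt(rxx * (1 - rxx)) = 18.68 * sqrt(0.79 * 0.21) = 18.68 * sqrt(0.1659) = 7.608518
CI = T_est +/- z * SE_est, so width = 2 * z * SE_est = 2 * 2.576 * 7.608518
Width = 39.1991

39.1991


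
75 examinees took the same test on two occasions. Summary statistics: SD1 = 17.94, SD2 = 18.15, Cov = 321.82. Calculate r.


r = cov(X,Y) / (SD_X * SD_Y)
r = 321.82 / (17.94 * 18.15)
r = 321.82 / 325.611
r = 0.9884

0.9884


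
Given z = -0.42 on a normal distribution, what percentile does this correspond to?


CDF(z) = 0.5 * (1 + erf(z/sqrt(2)))
erf(-0.297) = -0.3255
CDF = 0.3372
Percentile rank = 0.3372 * 100 = 33.72

33.72


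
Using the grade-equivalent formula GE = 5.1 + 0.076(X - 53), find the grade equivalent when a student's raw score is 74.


raw - median = 74 - 53 = 21
slope * diff = 0.076 * 21 = 1.596
GE = 5.1 + 1.596
GE = 6.696

6.696


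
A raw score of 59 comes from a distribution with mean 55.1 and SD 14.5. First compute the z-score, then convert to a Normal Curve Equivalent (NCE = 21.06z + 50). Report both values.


z = (X - mean) / SD = (59 - 55.1) / 14.5
z = 3.9 / 14.5
z = 0.269
NCE = NCE = 21.06z + 50
Carry z at full precision (z = 3.9 / 14.5) into the conversion:
NCE = 21.06 * (3.9 / 14.5) + 50 = 82.134 / 14.5 + 50
NCE = 5.6644 + 50
NCE = 55.6644

55.6644


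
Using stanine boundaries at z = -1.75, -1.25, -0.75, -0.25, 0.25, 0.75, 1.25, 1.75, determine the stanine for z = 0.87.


Stanine boundaries: [-1.75, -1.25, -0.75, -0.25, 0.25, 0.75, 1.25, 1.75]
z = 0.87
Check each boundary:
  z >= -1.75 -> could be stanine 2
  z >= -1.25 -> could be stanine 3
  z >= -0.75 -> could be stanine 4
  z >= -0.25 -> could be stanine 5
  z >= 0.25 -> could be stanine 6
  z >= 0.75 -> could be stanine 7
  z < 1.25
  z < 1.75
Highest qualifying boundary gives stanine = 7

7


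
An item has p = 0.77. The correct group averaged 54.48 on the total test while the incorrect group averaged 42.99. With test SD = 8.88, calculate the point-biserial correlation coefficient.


q = 1 - p = 0.23
rpb = ((M1 - M0) / SD) * sqrt(p * q)
rpb = ((54.48 - 42.99) / 8.88) * sqrt(0.77 * 0.23)
rpb = 0.5445

0.5445


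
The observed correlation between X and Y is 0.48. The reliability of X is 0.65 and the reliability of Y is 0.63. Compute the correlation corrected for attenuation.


r_corrected = rxy / sqrt(rxx * ryy)
= 0.48 / sqrt(0.65 * 0.63)
= 0.48 / sqrt(0.4095)
= 0.48 / 0.639922
r_corrected = 0.7501

0.7501


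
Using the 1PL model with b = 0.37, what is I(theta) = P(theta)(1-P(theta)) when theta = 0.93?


P = 1/(1+exp(-(0.93-0.37))) = 0.6365
I = P*(1-P) = 0.6365 * 0.3635
I = 0.2314

0.2314


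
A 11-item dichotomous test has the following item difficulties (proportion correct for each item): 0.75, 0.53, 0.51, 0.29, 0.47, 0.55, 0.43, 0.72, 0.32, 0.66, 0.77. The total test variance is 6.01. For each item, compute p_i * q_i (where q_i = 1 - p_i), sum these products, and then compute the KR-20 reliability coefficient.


For each item, compute p_i * q_i:
  Item 1: 0.75 * 0.25 = 0.1875
  Item 2: 0.53 * 0.47 = 0.2491
  Item 3: 0.51 * 0.49 = 0.2499
  Item 4: 0.29 * 0.71 = 0.2059
  Item 5: 0.47 * 0.53 = 0.2491
  Item 6: 0.55 * 0.45 = 0.2475
  Item 7: 0.43 * 0.57 = 0.2451
  Item 8: 0.72 * 0.28 = 0.2016
  Item 9: 0.32 * 0.68 = 0.2176
  Item 10: 0.66 * 0.34 = 0.2244
  Item 11: 0.77 * 0.23 = 0.1771
Sum(p_i * q_i) = 0.1875 + 0.2491 + 0.2499 + 0.2059 + 0.2491 + 0.2475 + 0.2451 + 0.2016 + 0.2176 + 0.2244 + 0.1771 = 2.4548
KR-20 = (k/(k-1)) * (1 - Sum(p_i*q_i) / Var_total)
= (11/10) * (1 - 2.4548/6.01)
= 1.1 * 0.5915
KR-20 = 0.6507

0.6507


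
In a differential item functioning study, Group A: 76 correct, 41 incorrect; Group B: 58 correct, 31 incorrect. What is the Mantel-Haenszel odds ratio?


Odds_A = 76/41 = 1.8537
Odds_B = 58/31 = 1.871
OR = Odds_A / Odds_B = 1.8537 / 1.871
Exactly, OR = (76 * 31) / (41 * 58) = 2356 / 2378
OR = 0.9907

0.9907


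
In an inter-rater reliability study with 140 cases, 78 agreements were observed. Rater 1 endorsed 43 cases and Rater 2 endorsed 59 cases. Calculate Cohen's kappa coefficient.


P_o = 78/140 = 0.557143
P_e = (43*59 + 97*81) / 19600 = 0.530306
kappa = (P_o - P_e) / (1 - P_e)
kappa = (0.557143 - 0.530306) / (1 - 0.530306)
kappa = 0.0571

0.0571


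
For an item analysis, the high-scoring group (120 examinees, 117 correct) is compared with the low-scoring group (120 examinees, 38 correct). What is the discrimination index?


p_upper = 117/120 = 0.975
p_lower = 38/120 = 0.3167
D = 0.975 - 0.3167 = 0.6583

0.6583


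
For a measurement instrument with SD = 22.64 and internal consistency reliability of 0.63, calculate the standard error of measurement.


SEM = SD * sqrt(1 - rxx)
SEM = 22.64 * sqrt(1 - 0.63)
SEM = 22.64 * sqrt(0.37) = 22.64 * 0.608276
SEM = 13.7714

13.7714


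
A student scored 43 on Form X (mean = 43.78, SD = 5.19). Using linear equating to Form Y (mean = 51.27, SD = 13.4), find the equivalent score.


slope = SD_Y / SD_X = 13.4 / 5.19 ~ 2.5819
intercept = mean_Y - slope * mean_X = 51.27 - (13.4 / 5.19) * 43.78 ~ -61.7651
Y = slope * X + intercept. To avoid rounding drift from the rounded slope/intercept, evaluate the equivalent form Y = mean_Y + SD_Y * (X - mean_X) / SD_X at full precision:
Y = 51.27 + 13.4 * (43 - 43.78) / 5.19
Y = 51.27 - 13.4 * 0.78 / 5.19
Y = 51.27 - 10.452 / 5.19
Y = 51.27 - 2.0139
Y = 49.2561

49.2561


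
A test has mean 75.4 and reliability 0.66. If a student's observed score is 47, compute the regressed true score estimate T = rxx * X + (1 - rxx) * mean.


T_est = rxx * X + (1 - rxx) * mean
T_est = 0.66 * 47 + 0.34 * 75.4
T_est = 31.02 + 25.636
T_est = 56.656

56.656


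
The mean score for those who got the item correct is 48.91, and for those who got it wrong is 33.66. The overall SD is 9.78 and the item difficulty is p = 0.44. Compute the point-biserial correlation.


q = 1 - p = 0.56
rpb = ((M1 - M0) / SD) * sqrt(p * q)
rpb = ((48.91 - 33.66) / 9.78) * sqrt(0.44 * 0.56)
rpb = 0.774

0.774


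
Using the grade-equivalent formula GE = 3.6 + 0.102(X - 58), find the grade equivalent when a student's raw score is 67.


raw - median = 67 - 58 = 9
slope * diff = 0.102 * 9 = 0.918
GE = 3.6 + 0.918
GE = 4.518

4.518


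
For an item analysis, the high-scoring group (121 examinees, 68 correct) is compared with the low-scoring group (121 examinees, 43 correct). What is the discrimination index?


p_upper = 68/121 = 0.562
p_lower = 43/121 = 0.3554
D = 0.562 - 0.3554 = 0.2066

0.2066


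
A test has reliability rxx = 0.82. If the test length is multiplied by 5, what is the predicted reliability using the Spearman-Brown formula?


r_new = (n * rxx) / (1 + (n-1) * rxx)
r_new = (5 * 0.82) / (1 + 4 * 0.82)
r_new = 4.1 / 4.28
r_new = 0.9579

0.9579


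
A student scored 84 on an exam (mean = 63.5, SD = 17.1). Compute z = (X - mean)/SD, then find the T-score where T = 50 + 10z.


z = (X - mean) / SD = (84 - 63.5) / 17.1
z = 20.5 / 17.1
z = 1.1988
T-score = T = 50 + 10z
Carry z at full precision (z = 20.5 / 17.1) into the conversion:
T-score = 50 + 10 * (20.5 / 17.1) = 50 + 205 / 17.1
T-score = 50 + 11.9883
T-score = 61.9883

61.9883


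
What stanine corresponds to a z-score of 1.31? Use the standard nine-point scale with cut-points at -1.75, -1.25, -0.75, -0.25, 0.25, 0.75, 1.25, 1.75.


Stanine boundaries: [-1.75, -1.25, -0.75, -0.25, 0.25, 0.75, 1.25, 1.75]
z = 1.31
Check each boundary:
  z >= -1.75 -> could be stanine 2
  z >= -1.25 -> could be stanine 3
  z >= -0.75 -> could be stanine 4
  z >= -0.25 -> could be stanine 5
  z >= 0.25 -> could be stanine 6
  z >= 0.75 -> could be stanine 7
  z >= 1.25 -> could be stanine 8
  z < 1.75
Highest qualifying boundary gives stanine = 8

8


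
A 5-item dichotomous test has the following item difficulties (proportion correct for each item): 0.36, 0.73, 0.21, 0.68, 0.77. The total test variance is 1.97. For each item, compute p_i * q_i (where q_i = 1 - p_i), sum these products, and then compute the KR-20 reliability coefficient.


For each item, compute p_i * q_i:
  Item 1: 0.36 * 0.64 = 0.2304
  Item 2: 0.73 * 0.27 = 0.1971
  Item 3: 0.21 * 0.79 = 0.1659
  Item 4: 0.68 * 0.32 = 0.2176
  Item 5: 0.77 * 0.23 = 0.1771
Sum(p_i * q_i) = 0.2304 + 0.1971 + 0.1659 + 0.2176 + 0.1771 = 0.9881
KR-20 = (k/(k-1)) * (1 - Sum(p_i*q_i) / Var_total)
= (5/4) * (1 - 0.9881/1.97)
= 1.25 * 0.4984
KR-20 = 0.623

0.623


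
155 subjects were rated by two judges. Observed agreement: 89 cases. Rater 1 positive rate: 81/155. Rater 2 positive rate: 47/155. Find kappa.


P_o = 89/155 = 0.574194
P_e = (81*47 + 74*108) / 24025 = 0.491113
kappa = (P_o - P_e) / (1 - P_e)
kappa = (0.574194 - 0.491113) / (1 - 0.491113)
kappa = 0.1633

0.1633


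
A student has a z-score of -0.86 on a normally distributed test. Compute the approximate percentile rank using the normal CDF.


CDF(z) = 0.5 * (1 + erf(z/sqrt(2)))
erf(-0.6081) = -0.6102
CDF = 0.1949
Percentile rank = 0.1949 * 100 = 19.49

19.49


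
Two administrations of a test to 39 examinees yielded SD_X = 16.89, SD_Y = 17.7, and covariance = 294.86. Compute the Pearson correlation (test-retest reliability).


r = cov(X,Y) / (SD_X * SD_Y)
r = 294.86 / (16.89 * 17.7)
r = 294.86 / 298.953
r = 0.9863

0.9863


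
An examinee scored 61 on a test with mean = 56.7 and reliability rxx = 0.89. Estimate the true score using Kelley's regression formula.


T_est = rxx * X + (1 - rxx) * mean
T_est = 0.89 * 61 + 0.11 * 56.7
T_est = 54.29 + 6.237
T_est = 60.527

60.527


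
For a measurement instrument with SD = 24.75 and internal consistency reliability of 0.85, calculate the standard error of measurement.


SEM = SD * sqrt(1 - rxx)
SEM = 24.75 * sqrt(1 - 0.85)
SEM = 24.75 * sqrt(0.15) = 24.75 * 0.387298
SEM = 9.5856

9.5856


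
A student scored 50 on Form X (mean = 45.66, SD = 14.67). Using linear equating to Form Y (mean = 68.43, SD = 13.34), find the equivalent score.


slope = SD_Y / SD_X = 13.34 / 14.67 ~ 0.9093
intercept = mean_Y - slope * mean_X = 68.43 - (13.34 / 14.67) * 45.66 ~ 26.9096
Y = slope * X + intercept. To avoid rounding drift from the rounded slope/intercept, evaluate the equivalent form Y = mean_Y + SD_Y * (X - mean_X) / SD_X at full precision:
Y = 68.43 + 13.34 * (50 - 45.66) / 14.67
Y = 68.43 + 13.34 * 4.34 / 14.67
Y = 68.43 + 57.8956 / 14.67
Y = 68.43 + 3.9465
Y = 72.3765

72.3765


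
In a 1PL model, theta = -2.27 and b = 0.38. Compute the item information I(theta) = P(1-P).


P = 1/(1+exp(-(-2.27-0.38))) = 0.066
I = P*(1-P) = 0.066 * 0.934
I = 0.0616

0.0616


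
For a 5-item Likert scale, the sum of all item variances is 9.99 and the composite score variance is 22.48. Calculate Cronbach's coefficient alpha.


alpha = (k/(k-1)) * (1 - sum(si^2)/s_total^2)
= (5/4) * (1 - 9.99/22.48)
alpha = 0.6945

0.6945


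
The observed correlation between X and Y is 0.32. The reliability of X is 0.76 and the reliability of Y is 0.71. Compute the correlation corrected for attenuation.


r_corrected = rxy / sqrt(rxx * ryy)
= 0.32 / sqrt(0.76 * 0.71)
= 0.32 / sqrt(0.5396)
= 0.32 / 0.734575
r_corrected = 0.4356

0.4356


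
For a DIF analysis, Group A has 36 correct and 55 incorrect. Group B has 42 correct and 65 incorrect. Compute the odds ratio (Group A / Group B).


Odds_A = 36/55 = 0.6545
Odds_B = 42/65 = 0.6462
OR = Odds_A / Odds_B = 0.6545 / 0.6462
Exactly, OR = (36 * 65) / (55 * 42) = 2340 / 2310
OR = 1.013

1.013


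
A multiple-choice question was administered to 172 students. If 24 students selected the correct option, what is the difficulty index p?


Item difficulty p = number correct / total examinees
p = 24 / 172
p = 0.1395

0.1395


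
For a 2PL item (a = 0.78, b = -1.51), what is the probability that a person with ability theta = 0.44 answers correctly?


a*(theta - b) = 0.78 * (0.44 - -1.51) = 1.521
exp(-1.521) = 0.2185
P = 1 / (1 + 0.2185)
P = 0.8207

0.8207


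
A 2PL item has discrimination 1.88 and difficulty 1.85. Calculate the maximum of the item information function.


For 2PL, max info at theta = b = 1.85
I_max = a^2 / 4 = 1.88^2 / 4
= 3.5344 / 4
I_max = 0.8836

0.8836


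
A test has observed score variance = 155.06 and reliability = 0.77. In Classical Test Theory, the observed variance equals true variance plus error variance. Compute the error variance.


var_true = rxx * var_obs = 0.77 * 155.06 = 119.3962
var_error = var_obs - var_true
var_error = 155.06 - 119.3962
var_error = 35.6638

35.6638


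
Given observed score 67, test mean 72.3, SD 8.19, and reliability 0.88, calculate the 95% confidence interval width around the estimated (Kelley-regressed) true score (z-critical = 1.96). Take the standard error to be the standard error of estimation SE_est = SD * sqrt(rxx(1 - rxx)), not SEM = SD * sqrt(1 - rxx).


True score estimate = 0.88*67 + 0.12*72.3 = 67.636
SE_est = SD * sqrt(rxx * (1 - rxx)) = 8.19 * sqrt(0.88 * 0.12) = 8.19 * sqrt(0.1056) = 2.661435
CI = T_est +/- z * SE_est, so width = 2 * z * SE_est = 2 * 1.96 * 2.661435
Width = 10.4328

10.4328


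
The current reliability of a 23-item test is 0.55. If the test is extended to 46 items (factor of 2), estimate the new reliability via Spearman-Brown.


r_new = (n * rxx) / (1 + (n-1) * rxx)
r_new = (2 * 0.55) / (1 + 1 * 0.55)
r_new = 1.1 / 1.55
r_new = 0.7097

0.7097


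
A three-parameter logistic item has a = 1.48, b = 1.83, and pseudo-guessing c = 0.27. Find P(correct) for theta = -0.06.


logit = 1.48*(-0.06 - 1.83) = -2.7972
P* = 1/(1 + exp(--2.7972)) = 0.0575
P = 0.27 + (1 - 0.27) * 0.0575
P = 0.312

0.312


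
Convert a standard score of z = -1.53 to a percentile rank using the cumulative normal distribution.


CDF(z) = 0.5 * (1 + erf(z/sqrt(2)))
erf(-1.0819) = -0.874
CDF = 0.063
Percentile rank = 0.063 * 100 = 6.3

6.3


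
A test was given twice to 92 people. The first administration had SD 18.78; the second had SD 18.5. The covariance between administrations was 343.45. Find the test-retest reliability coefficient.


r = cov(X,Y) / (SD_X * SD_Y)
r = 343.45 / (18.78 * 18.5)
r = 343.45 / 347.43
r = 0.9885

0.9885


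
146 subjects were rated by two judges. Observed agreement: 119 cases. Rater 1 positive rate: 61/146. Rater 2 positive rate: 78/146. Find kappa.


P_o = 119/146 = 0.815068
P_e = (61*78 + 85*68) / 21316 = 0.49437
kappa = (P_o - P_e) / (1 - P_e)
kappa = (0.815068 - 0.49437) / (1 - 0.49437)
kappa = 0.6343

0.6343


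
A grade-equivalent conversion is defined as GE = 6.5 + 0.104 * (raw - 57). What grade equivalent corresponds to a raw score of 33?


raw - median = 33 - 57 = -24
slope * diff = 0.104 * -24 = -2.496
GE = 6.5 + -2.496
GE = 4.004

4.004


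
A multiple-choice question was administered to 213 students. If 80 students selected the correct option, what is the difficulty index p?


Item difficulty p = number correct / total examinees
p = 80 / 213
p = 0.3756

0.3756


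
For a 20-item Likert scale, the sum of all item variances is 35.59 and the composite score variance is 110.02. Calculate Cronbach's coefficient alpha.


alpha = (k/(k-1)) * (1 - sum(si^2)/s_total^2)
= (20/19) * (1 - 35.59/110.02)
alpha = 0.7121

0.7121


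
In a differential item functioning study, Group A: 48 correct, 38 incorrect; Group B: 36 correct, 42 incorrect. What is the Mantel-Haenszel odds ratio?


Odds_A = 48/38 = 1.2632
Odds_B = 36/42 = 0.8571
OR = Odds_A / Odds_B = 1.2632 / 0.8571
Exactly, OR = (48 * 42) / (38 * 36) = 2016 / 1368
OR = 1.4737

1.4737


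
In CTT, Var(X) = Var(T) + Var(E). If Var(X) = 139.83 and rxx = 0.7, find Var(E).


var_true = rxx * var_obs = 0.7 * 139.83 = 97.881
var_error = var_obs - var_true
var_error = 139.83 - 97.881
var_error = 41.949

41.949


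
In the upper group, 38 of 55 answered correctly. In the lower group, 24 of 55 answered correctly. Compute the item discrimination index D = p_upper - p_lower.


p_upper = 38/55 = 0.6909
p_lower = 24/55 = 0.4364
D = 0.6909 - 0.4364 = 0.2545

0.2545


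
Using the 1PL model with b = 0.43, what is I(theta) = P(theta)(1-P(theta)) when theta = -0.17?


P = 1/(1+exp(-(-0.17-0.43))) = 0.3543
I = P*(1-P) = 0.3543 * 0.6457
I = 0.2288

0.2288


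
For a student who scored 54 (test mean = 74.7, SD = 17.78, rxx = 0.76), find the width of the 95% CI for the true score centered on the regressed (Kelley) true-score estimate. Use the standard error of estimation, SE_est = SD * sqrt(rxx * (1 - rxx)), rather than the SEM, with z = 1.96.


True score estimate = 0.76*54 + 0.24*74.7 = 58.968
SE_est = SD * sqrt(rxx * (1 - rxx)) = 17.78 * sqrt(0.76 * 0.24) = 17.78 * sqrt(0.1824) = 7.593538
CI = T_est +/- z * SE_est, so width = 2 * z * SE_est = 2 * 1.96 * 7.593538
Width = 29.7667

29.7667


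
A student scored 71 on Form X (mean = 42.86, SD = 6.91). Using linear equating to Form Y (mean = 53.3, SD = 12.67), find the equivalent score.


slope = SD_Y / SD_X = 12.67 / 6.91 ~ 1.8336
intercept = mean_Y - slope * mean_X = 53.3 - (12.67 / 6.91) * 42.86 ~ -25.287
Y = slope * X + intercept. To avoid rounding drift from the rounded slope/intercept, evaluate the equivalent form Y = mean_Y + SD_Y * (X - mean_X) / SD_X at full precision:
Y = 53.3 + 12.67 * (71 - 42.86) / 6.91
Y = 53.3 + 12.67 * 28.14 / 6.91
Y = 53.3 + 356.5338 / 6.91
Y = 53.3 + 51.5968
Y = 104.8968

104.8968


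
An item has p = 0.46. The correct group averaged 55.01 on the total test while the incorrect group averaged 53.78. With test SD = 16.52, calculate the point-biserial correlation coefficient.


q = 1 - p = 0.54
rpb = ((M1 - M0) / SD) * sqrt(p * q)
rpb = ((55.01 - 53.78) / 16.52) * sqrt(0.46 * 0.54)
rpb = 0.0371

0.0371


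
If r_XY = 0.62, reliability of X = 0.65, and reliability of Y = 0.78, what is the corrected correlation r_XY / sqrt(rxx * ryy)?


r_corrected = rxy / sqrt(rxx * ryy)
= 0.62 / sqrt(0.65 * 0.78)
= 0.62 / sqrt(0.507)
= 0.62 / 0.712039
r_corrected = 0.8707

0.8707


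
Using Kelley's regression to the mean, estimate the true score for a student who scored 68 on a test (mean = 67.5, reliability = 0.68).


T_est = rxx * X + (1 - rxx) * mean
T_est = 0.68 * 68 + 0.32 * 67.5
T_est = 46.24 + 21.6
T_est = 67.84

67.84


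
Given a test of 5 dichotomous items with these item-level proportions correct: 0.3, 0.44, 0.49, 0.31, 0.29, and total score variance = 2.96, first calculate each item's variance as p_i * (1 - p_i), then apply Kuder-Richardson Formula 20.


For each item, compute p_i * q_i:
  Item 1: 0.3 * 0.7 = 0.21
  Item 2: 0.44 * 0.56 = 0.2464
  Item 3: 0.49 * 0.51 = 0.2499
  Item 4: 0.31 * 0.69 = 0.2139
  Item 5: 0.29 * 0.71 = 0.2059
Sum(p_i * q_i) = 0.21 + 0.2464 + 0.2499 + 0.2139 + 0.2059 = 1.1261
KR-20 = (k/(k-1)) * (1 - Sum(p_i*q_i) / Var_total)
= (5/4) * (1 - 1.1261/2.96)
= 1.25 * 0.6196
KR-20 = 0.7745

0.7745


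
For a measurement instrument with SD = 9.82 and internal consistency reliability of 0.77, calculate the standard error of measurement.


SEM = SD * sqrt(1 - rxx)
SEM = 9.82 * sqrt(1 - 0.77)
SEM = 9.82 * sqrt(0.23) = 9.82 * 0.479583
SEM = 4.7095

4.7095


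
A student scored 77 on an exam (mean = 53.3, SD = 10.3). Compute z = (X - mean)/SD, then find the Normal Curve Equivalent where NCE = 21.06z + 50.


z = (X - mean) / SD = (77 - 53.3) / 10.3
z = 23.7 / 10.3
z = 2.301
NCE = NCE = 21.06z + 50
Carry z at full precision (z = 23.7 / 10.3) into the conversion:
NCE = 21.06 * (23.7 / 10.3) + 50 = 499.122 / 10.3 + 50
NCE = 48.4584 + 50
NCE = 98.4584

98.4584


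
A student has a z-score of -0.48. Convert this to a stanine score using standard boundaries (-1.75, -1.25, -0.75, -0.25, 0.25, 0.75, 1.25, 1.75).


Stanine boundaries: [-1.75, -1.25, -0.75, -0.25, 0.25, 0.75, 1.25, 1.75]
z = -0.48
Check each boundary:
  z >= -1.75 -> could be stanine 2
  z >= -1.25 -> could be stanine 3
  z >= -0.75 -> could be stanine 4
  z < -0.25
  z < 0.25
  z < 0.75
  z < 1.25
  z < 1.75
Highest qualifying boundary gives stanine = 4

4


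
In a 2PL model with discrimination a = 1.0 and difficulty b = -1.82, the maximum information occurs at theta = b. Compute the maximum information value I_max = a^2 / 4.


For 2PL, max info at theta = b = -1.82
I_max = a^2 / 4 = 1.0^2 / 4
= 1.0 / 4
I_max = 0.25

0.25


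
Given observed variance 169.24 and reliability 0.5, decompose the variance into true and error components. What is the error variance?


var_true = rxx * var_obs = 0.5 * 169.24 = 84.62
var_error = var_obs - var_true
var_error = 169.24 - 84.62
var_error = 84.62

84.62


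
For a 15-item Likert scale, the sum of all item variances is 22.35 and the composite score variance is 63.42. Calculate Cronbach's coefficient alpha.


alpha = (k/(k-1)) * (1 - sum(si^2)/s_total^2)
= (15/14) * (1 - 22.35/63.42)
alpha = 0.6938

0.6938


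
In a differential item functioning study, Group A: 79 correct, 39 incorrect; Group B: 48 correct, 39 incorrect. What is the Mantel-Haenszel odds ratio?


Odds_A = 79/39 = 2.0256
Odds_B = 48/39 = 1.2308
OR = Odds_A / Odds_B = 2.0256 / 1.2308
Exactly, OR = (79 * 39) / (39 * 48) = 3081 / 1872
OR = 1.6458

1.6458


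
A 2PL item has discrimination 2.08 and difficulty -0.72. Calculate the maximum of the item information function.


For 2PL, max info at theta = b = -0.72
I_max = a^2 / 4 = 2.08^2 / 4
= 4.3264 / 4
I_max = 1.0816

1.0816


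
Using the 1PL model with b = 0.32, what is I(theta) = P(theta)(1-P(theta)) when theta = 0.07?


P = 1/(1+exp(-(0.07-0.32))) = 0.4378
I = P*(1-P) = 0.4378 * 0.5622
I = 0.2461

0.2461


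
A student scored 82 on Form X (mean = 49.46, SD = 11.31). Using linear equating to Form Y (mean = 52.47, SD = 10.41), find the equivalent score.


slope = SD_Y / SD_X = 10.41 / 11.31 ~ 0.9204
intercept = mean_Y - slope * mean_X = 52.47 - (10.41 / 11.31) * 49.46 ~ 6.9458
Y = slope * X + intercept. To avoid rounding drift from the rounded slope/intercept, evaluate the equivalent form Y = mean_Y + SD_Y * (X - mean_X) / SD_X at full precision:
Y = 52.47 + 10.41 * (82 - 49.46) / 11.31
Y = 52.47 + 10.41 * 32.54 / 11.31
Y = 52.47 + 338.7414 / 11.31
Y = 52.47 + 29.9506
Y = 82.4206

82.4206


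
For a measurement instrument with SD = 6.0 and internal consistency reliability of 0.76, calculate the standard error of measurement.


SEM = SD * sqrt(1 - rxx)
SEM = 6.0 * sqrt(1 - 0.76)
SEM = 6.0 * sqrt(0.24) = 6.0 * 0.489898
SEM = 2.9394

2.9394


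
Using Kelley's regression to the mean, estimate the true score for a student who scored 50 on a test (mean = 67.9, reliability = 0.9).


T_est = rxx * X + (1 - rxx) * mean
T_est = 0.9 * 50 + 0.1 * 67.9
T_est = 45.0 + 6.79
T_est = 51.79

51.79


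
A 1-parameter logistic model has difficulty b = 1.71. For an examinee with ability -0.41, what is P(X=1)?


theta - b = -0.41 - 1.71 = -2.12
exp(-(theta - b)) = exp(2.12) = 8.3311
P = 1 / (1 + 8.3311)
P = 0.1072

0.1072


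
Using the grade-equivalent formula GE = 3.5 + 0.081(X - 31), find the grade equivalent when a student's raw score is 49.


raw - median = 49 - 31 = 18
slope * diff = 0.081 * 18 = 1.458
GE = 3.5 + 1.458
GE = 4.958

4.958


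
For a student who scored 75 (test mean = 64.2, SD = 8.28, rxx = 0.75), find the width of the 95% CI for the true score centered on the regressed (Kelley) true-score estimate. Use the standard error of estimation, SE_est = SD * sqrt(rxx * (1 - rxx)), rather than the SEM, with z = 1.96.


True score estimate = 0.75*75 + 0.25*64.2 = 72.3
SE_est = SD * sqrt(rxx * (1 - rxx)) = 8.28 * sqrt(0.75 * 0.25) = 8.28 * sqrt(0.1875) = 3.585345
CI = T_est +/- z * SE_est, so width = 2 * z * SE_est = 2 * 1.96 * 3.585345
Width = 14.0546

14.0546


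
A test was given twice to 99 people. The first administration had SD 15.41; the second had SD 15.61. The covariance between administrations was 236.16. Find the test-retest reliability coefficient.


r = cov(X,Y) / (SD_X * SD_Y)
r = 236.16 / (15.41 * 15.61)
r = 236.16 / 240.5501
r = 0.9817

0.9817


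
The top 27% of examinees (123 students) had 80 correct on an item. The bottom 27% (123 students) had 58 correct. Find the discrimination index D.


p_upper = 80/123 = 0.6504
p_lower = 58/123 = 0.4715
D = 0.6504 - 0.4715 = 0.1789

0.1789


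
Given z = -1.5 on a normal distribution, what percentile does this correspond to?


CDF(z) = 0.5 * (1 + erf(z/sqrt(2)))
erf(-1.0607) = -0.8664
CDF = 0.0668
Percentile rank = 0.0668 * 100 = 6.68

6.68


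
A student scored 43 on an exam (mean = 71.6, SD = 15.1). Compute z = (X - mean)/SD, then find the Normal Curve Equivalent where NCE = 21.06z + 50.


z = (X - mean) / SD = (43 - 71.6) / 15.1
z = -28.6 / 15.1
z = -1.894
NCE = NCE = 21.06z + 50
Carry z at full precision (z = -28.6 / 15.1) into the conversion:
NCE = 21.06 * (-28.6 / 15.1) + 50 = -602.316 / 15.1 + 50
NCE = -39.8885 + 50
NCE = 10.1115

10.1115
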